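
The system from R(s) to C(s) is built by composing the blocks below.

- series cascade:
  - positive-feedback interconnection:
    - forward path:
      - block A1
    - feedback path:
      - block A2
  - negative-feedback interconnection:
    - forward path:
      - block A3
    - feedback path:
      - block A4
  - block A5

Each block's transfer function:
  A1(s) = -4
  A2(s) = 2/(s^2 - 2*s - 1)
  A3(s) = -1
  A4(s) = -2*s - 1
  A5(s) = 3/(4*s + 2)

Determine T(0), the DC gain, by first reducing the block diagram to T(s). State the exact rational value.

Step 1 - reduce the feedback loop with forward A1 and return A2 -> (-4*s^2 + 8*s + 4)/(s^2 - 2*s + 7)
Step 2 - apply the feedback formula to A3, A4 -> (-1)/(2*s + 2)
Step 3 - multiply [A1/(1-A1*A2)], [A3/(1+A3*A4)], A5 (series) -> (3*s^2 - 6*s - 3)/(2*s^4 - s^3 + 9*s^2 + 19*s + 7)
That last expression is T(s); at s = 0 only the constant terms survive, so T(0) = -3/7.

Therefore the answer is -3/7.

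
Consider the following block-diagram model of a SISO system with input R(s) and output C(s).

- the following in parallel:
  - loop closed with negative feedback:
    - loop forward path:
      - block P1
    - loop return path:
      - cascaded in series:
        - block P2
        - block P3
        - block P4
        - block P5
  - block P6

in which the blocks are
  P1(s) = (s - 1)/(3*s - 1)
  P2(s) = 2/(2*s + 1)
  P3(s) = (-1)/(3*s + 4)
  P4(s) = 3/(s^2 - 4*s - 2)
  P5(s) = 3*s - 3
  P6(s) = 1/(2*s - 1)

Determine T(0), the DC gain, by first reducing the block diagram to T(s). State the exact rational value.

(1) combine P2, P3, P4, P5 in series = (18 - 18*s)/(6*s^4 - 13*s^3 - 52*s^2 - 38*s - 8)
(2) reduce the feedback loop with forward P1 and return (P2*P3*P4*P5) = (6*s^5 - 19*s^4 - 39*s^3 + 14*s^2 + 30*s + 8)/(18*s^5 - 45*s^4 - 143*s^3 - 80*s^2 + 50*s - 10)
(3) combine [P1/(1+P1*(P2*P3*P4*P5))], P6 in parallel = (12*s^6 - 26*s^5 - 104*s^4 - 76*s^3 - 34*s^2 + 36*s - 18)/(36*s^6 - 108*s^5 - 241*s^4 - 17*s^3 + 180*s^2 - 70*s + 10)
That last expression is T(s); at s = 0 only the constant terms survive, so T(0) = -18/10 = -9/5.

Hence the answer: -9/5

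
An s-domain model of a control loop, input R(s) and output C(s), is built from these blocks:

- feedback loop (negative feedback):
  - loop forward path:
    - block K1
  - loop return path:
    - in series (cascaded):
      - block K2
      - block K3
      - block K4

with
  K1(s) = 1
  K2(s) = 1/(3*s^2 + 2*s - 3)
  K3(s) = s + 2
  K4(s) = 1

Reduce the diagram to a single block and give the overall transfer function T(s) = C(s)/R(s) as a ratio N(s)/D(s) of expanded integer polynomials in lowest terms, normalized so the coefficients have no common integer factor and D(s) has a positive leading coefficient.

Step 1: multiply K2, K3, K4 (series) -> (s + 2)/(3*s^2 + 2*s - 3)
Step 2: apply the feedback formula to K1, (K2*K3*K4): this yields T(s), and no further normalization is needed

Hence the answer: (3*s^2 + 2*s - 3)/(3*s^2 + 3*s - 1)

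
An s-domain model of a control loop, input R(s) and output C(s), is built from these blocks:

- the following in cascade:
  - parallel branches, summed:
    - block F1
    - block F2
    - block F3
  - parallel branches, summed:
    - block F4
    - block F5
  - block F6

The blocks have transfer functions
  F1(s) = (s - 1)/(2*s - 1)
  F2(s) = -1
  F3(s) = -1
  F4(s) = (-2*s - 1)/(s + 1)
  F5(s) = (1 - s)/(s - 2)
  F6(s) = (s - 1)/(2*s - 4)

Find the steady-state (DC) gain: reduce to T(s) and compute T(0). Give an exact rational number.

Step 1. parallel reduction of F1, F2, F3 = (1 - 3*s)/(2*s - 1)
Step 2. reduce the parallel group F4, F5 = (-3*s^2 + 3*s + 3)/(s^2 - s - 2)
Step 3. reduce the series chain (F1+F2+F3), (F4+F5), F6 = (9*s^4 - 21*s^3 + 6*s^2 + 9*s - 3)/(4*s^4 - 14*s^3 + 6*s^2 + 16*s - 8)
Step 3 gives the overall T(s). Then T(0) = -3/(-8) = 3/8.

Therefore the answer is 3/8.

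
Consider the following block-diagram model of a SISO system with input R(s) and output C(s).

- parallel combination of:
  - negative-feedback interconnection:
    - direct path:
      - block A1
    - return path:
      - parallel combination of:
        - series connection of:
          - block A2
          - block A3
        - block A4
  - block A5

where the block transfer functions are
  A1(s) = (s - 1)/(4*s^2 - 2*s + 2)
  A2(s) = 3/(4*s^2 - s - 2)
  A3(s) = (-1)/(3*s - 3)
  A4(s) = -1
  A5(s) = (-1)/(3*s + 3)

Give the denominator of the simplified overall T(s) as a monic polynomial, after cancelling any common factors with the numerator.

Step 1 - series reduction of A2, A3 gives (-1)/(4*s^3 - 5*s^2 - s + 2)
Step 2 - sum the parallel branches (A2*A3), A4 gives (-4*s^3 + 5*s^2 + s - 3)/(4*s^3 - 5*s^2 - s + 2)
Step 3 - reduce the feedback loop with forward A1 and return ((A2*A3)+A4) gives (4*s^3 - 5*s^2 - s + 2)/(16*s^4 - 16*s^3 + 7*s^2 + 3*s - 7)
Step 4 - parallel reduction of [A1/(1+A1*((A2*A3)+A4))], A5 gives (-4*s^4 + 13*s^3 - 25*s^2 + 13)/(48*s^5 - 27*s^3 + 30*s^2 - 12*s - 21)
That last expression is T(s), already simplified. Scaling its denominator by 1/48 (the reciprocal of the leading coefficient) yields the monic denominator.

Therefore the answer is s^5 - 9*s^3/16 + 5*s^2/8 - s/4 - 7/16.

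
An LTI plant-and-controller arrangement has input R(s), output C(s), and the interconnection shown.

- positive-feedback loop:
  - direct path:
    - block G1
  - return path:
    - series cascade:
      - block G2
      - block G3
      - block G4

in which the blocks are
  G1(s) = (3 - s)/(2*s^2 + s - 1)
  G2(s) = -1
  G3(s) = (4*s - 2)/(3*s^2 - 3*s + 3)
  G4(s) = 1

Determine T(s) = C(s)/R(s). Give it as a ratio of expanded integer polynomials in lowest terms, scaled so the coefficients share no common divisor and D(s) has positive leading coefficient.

(1) cascade G2, G3, G4: (2 - 4*s)/(3*s^2 - 3*s + 3)
(2) feedback reduction of G1, (G2*G3*G4); the result is T(s) itself (integer coefficients, no common factor, positive leading denominator coefficient)

Final answer: (-3*s^3 + 12*s^2 - 12*s + 9)/(6*s^4 - 3*s^3 - 4*s^2 + 20*s - 9)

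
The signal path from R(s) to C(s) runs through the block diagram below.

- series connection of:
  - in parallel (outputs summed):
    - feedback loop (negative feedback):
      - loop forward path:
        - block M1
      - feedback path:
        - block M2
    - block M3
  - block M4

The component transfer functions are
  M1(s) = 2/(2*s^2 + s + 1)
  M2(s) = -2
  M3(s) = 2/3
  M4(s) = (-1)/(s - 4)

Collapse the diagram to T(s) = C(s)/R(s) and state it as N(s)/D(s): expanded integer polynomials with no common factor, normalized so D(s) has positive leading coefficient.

Step 1: close the feedback loop around M1, M2; result 2/(2*s^2 + s - 3)
Step 2: combine [M1/(1+M1*M2)], M3 in parallel; result (4*s^2 + 2*s)/(6*s^2 + 3*s - 9)
Step 3: reduce the series chain ([M1/(1+M1*M2)]+M3), M4, giving the overall T(s)

Final answer: (-4*s^2 - 2*s)/(6*s^3 - 21*s^2 - 21*s + 36)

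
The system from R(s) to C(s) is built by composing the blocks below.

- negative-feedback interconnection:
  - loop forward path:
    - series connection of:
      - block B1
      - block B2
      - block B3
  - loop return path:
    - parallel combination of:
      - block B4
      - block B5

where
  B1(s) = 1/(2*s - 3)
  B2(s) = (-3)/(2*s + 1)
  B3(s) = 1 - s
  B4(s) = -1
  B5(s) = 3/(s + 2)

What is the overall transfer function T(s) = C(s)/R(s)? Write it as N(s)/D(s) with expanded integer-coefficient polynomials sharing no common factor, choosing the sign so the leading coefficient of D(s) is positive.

Answer: (3*s^2 + 3*s - 6)/(4*s^3 + s^2 - 5*s - 9)

Working:
Step 1 - series reduction of B1, B2, B3 gives (3*s - 3)/(4*s^2 - 4*s - 3)
Step 2 - combine B4, B5 in parallel gives (1 - s)/(s + 2)
Step 3 - feedback reduction of (B1*B2*B3), (B4+B5); the result is T(s) itself (integer coefficients, no common factor, positive leading denominator coefficient)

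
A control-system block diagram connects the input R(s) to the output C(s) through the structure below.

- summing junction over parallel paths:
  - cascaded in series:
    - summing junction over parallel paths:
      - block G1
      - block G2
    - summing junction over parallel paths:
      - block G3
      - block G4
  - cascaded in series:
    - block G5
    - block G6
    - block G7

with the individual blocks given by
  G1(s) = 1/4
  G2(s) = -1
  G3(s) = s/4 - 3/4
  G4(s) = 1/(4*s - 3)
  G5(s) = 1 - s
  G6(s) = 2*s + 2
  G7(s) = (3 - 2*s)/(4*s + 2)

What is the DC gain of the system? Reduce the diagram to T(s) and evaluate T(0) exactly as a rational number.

Answer: 61/16

Working:
Step 1 - sum the parallel branches G1, G2: (-3)/4
Step 2 - parallel reduction of G3, G4: (4*s^2 - 15*s + 13)/(16*s - 12)
Step 3 - cascade (G1+G2), (G3+G4): (-12*s^2 + 45*s - 39)/(64*s - 48)
Step 4 - series reduction of G5, G6, G7: (2*s^3 - 3*s^2 - 2*s + 3)/(2*s + 1)
Step 5 - parallel reduction of ((G1+G2)*(G3+G4)), (G5*G6*G7): (128*s^4 - 312*s^3 + 94*s^2 + 255*s - 183)/(128*s^2 - 32*s - 48)
The step-5 result is T(s). Setting s = 0: T(0) = -183/(-48) = 61/16.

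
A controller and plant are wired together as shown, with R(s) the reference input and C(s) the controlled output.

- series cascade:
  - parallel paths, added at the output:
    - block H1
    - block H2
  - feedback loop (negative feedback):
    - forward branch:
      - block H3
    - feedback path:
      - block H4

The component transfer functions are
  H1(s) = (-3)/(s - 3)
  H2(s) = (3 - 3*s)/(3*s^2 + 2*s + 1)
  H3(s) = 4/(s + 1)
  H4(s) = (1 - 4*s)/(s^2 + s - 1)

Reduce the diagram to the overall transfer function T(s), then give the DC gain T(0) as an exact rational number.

Answer: -16/3

Working:
Step 1: combine H1, H2 in parallel -> (-12*s^2 + 6*s - 12)/(3*s^3 - 7*s^2 - 5*s - 3)
Step 2: reduce the feedback loop with forward H3 and return H4 -> (4*s^2 + 4*s - 4)/(s^3 + 2*s^2 - 16*s + 3)
Step 3: cascade (H1+H2), [H3/(1+H3*H4)] -> (-48*s^4 - 24*s^3 + 24*s^2 - 72*s + 48)/(3*s^6 - s^5 - 67*s^4 + 108*s^3 + 53*s^2 + 33*s - 9)
DC gain: substitute s = 0 into T(s) from step 3: T(0) = 48/(-9) = -16/3.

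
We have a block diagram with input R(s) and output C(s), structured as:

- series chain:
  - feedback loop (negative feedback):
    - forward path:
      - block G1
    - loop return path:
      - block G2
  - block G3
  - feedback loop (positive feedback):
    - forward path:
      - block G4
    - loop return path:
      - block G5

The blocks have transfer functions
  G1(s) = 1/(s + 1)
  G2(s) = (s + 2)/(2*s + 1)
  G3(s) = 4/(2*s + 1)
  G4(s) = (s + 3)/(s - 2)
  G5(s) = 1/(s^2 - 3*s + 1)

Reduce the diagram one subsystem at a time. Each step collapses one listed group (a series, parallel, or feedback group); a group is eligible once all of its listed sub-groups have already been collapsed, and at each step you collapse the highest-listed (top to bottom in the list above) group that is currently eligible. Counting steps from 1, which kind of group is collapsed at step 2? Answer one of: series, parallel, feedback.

Answer: feedback

Working:
Step 1. close the feedback loop around G1, G2
Step 2. apply the feedback formula to G4, G5
Step 3. series reduction of [G1/(1+G1*G2)], G3, [G4/(1-G4*G5)]
Step 2: feedback.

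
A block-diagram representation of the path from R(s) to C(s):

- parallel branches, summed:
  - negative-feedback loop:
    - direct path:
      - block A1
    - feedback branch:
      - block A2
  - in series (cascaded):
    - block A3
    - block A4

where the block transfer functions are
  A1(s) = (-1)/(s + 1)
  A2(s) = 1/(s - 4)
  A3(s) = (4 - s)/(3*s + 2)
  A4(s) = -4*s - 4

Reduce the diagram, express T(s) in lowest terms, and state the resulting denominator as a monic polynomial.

The answer is s^3 - 7*s^2/3 - 7*s - 10/3.

Reasoning:
Step 1 - close the feedback loop around A1, A2: (4 - s)/(s^2 - 3*s - 5)
Step 2 - multiply A3, A4 (series): (4*s^2 - 12*s - 16)/(3*s + 2)
Step 3 - reduce the parallel group [A1/(1+A1*A2)], (A3*A4): (4*s^4 - 24*s^3 - 3*s^2 + 118*s + 88)/(3*s^3 - 7*s^2 - 21*s - 10)
The result of step 3 is T(s) in lowest terms. Its denominator has leading coefficient 3; dividing the denominator through by 3 makes it monic.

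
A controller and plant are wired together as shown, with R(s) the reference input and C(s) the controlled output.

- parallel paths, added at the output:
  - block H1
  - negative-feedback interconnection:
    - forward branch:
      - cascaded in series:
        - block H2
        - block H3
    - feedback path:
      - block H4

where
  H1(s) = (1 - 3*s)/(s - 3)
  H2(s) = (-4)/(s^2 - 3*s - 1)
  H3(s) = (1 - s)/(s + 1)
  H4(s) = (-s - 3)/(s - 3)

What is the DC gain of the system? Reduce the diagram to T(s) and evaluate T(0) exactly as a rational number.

The answer is 7/15.

Reasoning:
Step 1. combine H2, H3 in series = (4*s - 4)/(s^3 - 2*s^2 - 4*s - 1)
Step 2. feedback reduction of (H2*H3), H4 = (4*s^2 - 16*s + 12)/(s^4 - 5*s^3 - 2*s^2 + 3*s + 15)
Step 3. add H1, [(H2*H3)/(1+(H2*H3)*H4)] (parallel) = (-3*s^5 + 16*s^4 + 5*s^3 - 39*s^2 + 18*s - 21)/(s^5 - 8*s^4 + 13*s^3 + 9*s^2 + 6*s - 45)
Evaluating the step-3 result (the overall T(s)) at s = 0 gives T(0) = -21/(-45) = 7/15.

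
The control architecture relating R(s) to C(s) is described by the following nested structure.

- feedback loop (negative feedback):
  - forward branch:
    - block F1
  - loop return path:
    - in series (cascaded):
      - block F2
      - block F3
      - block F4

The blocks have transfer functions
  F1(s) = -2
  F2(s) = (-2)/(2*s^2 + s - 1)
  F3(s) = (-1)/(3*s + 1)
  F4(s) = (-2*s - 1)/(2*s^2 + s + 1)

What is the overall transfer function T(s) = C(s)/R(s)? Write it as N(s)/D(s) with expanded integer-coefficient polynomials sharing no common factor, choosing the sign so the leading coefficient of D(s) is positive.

The answer is (-24*s^5 - 32*s^4 - 14*s^3 - 2*s^2 + 6*s + 2)/(12*s^5 + 16*s^4 + 7*s^3 + s^2 + 5*s + 3).

Reasoning:
[1] cascade F2, F3, F4 = (-4*s - 2)/(12*s^5 + 16*s^4 + 7*s^3 + s^2 - 3*s - 1)
[2] apply the feedback formula to F1, (F2*F3*F4): this yields T(s), and no further normalization is needed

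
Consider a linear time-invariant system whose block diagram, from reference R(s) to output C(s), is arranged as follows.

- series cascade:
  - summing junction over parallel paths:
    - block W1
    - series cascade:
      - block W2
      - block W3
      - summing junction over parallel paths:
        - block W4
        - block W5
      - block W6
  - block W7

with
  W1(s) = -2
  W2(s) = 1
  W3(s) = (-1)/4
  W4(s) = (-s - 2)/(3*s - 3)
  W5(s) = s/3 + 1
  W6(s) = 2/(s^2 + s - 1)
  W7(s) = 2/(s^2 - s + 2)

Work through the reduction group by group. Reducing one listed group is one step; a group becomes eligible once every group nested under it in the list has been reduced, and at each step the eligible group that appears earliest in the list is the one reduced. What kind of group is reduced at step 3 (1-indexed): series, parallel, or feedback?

1. parallel reduction of W4, W5
2. series reduction of W2, W3, (W4+W5), W6
3. reduce the parallel group W1, (W2*W3*(W4+W5)*W6)
4. combine (W1+(W2*W3*(W4+W5)*W6)), W7 in series
Step 3: parallel.

Hence the answer: parallel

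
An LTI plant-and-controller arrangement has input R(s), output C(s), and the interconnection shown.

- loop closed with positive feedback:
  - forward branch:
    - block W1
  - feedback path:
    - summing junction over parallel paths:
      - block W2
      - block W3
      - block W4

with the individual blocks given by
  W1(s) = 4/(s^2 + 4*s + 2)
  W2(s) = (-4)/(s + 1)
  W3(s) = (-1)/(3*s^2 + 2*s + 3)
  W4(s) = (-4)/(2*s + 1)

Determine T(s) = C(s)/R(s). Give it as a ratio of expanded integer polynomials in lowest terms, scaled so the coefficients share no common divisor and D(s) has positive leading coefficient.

Answer: (24*s^4 + 52*s^3 + 60*s^2 + 44*s + 12)/(6*s^6 + 37*s^5 + 79*s^4 + 241*s^3 + 277*s^2 + 254*s + 106)

Working:
Step 1: combine W2, W3, W4 in parallel; result (-36*s^3 - 50*s^2 - 55*s - 25)/(6*s^4 + 13*s^3 + 15*s^2 + 11*s + 3)
Step 2: feedback reduction of W1, (W2+W3+W4), which is the overall transfer function T(s) = C(s)/R(s) in lowest terms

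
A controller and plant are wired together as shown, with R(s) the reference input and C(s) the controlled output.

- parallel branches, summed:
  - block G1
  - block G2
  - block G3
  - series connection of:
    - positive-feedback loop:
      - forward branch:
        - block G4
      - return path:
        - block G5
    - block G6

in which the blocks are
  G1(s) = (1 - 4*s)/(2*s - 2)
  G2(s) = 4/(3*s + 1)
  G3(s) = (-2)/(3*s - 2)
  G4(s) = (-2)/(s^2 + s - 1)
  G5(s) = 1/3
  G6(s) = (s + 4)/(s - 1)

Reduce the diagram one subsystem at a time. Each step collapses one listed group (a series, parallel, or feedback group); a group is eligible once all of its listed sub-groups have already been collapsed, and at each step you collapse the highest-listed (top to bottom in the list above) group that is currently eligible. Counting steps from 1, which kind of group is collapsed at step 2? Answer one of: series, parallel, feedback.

Reducing step by step:

1. feedback reduction of G4, G5
2. combine [G4/(1-G4*G5)], G6 in series
3. parallel reduction of G1, G2, G3, ([G4/(1-G4*G5)]*G6)
Step 2 collapses a series group.

Answer: series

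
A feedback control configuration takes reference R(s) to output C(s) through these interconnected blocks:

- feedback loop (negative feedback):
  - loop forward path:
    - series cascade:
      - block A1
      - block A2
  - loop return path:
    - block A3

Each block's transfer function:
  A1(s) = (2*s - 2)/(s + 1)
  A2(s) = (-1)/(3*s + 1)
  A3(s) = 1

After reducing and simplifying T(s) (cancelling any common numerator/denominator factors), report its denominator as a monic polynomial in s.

Step 1 - reduce the series chain A1, A2; result (2 - 2*s)/(3*s^2 + 4*s + 1)
Step 2 - close the feedback loop around (A1*A2), A3; result (2 - 2*s)/(3*s^2 + 2*s + 3)
T(s) is the step-2 result (common factors already cancelled). Leading coefficient of the denominator: 3. Divide through by 3 for the monic polynomial.

Hence the answer: s^2 + 2*s/3 + 1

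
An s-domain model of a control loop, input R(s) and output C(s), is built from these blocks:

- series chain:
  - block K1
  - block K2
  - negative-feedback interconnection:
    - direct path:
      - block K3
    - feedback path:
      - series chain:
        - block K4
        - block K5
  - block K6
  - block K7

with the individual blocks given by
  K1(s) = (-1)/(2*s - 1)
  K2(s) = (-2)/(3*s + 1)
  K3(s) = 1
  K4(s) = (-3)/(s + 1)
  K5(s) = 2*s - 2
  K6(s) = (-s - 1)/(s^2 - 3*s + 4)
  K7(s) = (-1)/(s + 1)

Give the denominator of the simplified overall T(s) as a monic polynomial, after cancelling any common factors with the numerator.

Reducing step by step:

Step 1. reduce the series chain K4, K5; result (6 - 6*s)/(s + 1)
Step 2. apply the feedback formula to K3, (K4*K5); result (-s - 1)/(5*s - 7)
Step 3. combine K1, K2, [K3/(1+K3*(K4*K5))], K6, K7 in series; result (-2*s - 2)/(30*s^5 - 137*s^4 + 263*s^3 - 187*s^2 - 13*s + 28)
No further cancellation is possible in the step-3 result, so that is T(s). Its denominator becomes monic after dividing by the leading coefficient 30.

Answer: s^5 - 137*s^4/30 + 263*s^3/30 - 187*s^2/30 - 13*s/30 + 14/15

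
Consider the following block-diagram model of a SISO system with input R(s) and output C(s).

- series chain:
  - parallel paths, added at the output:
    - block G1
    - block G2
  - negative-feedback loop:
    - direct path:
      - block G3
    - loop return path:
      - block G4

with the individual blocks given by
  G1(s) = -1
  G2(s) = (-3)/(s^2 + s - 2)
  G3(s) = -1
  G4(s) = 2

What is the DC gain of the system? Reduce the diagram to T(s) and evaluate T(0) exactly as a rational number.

Answer: 1/2

Working:
[1] sum the parallel branches G1, G2; result (-s^2 - s - 1)/(s^2 + s - 2)
[2] feedback reduction of G3, G4; result 1
[3] combine (G1+G2), [G3/(1+G3*G4)] in series; result (-s^2 - s - 1)/(s^2 + s - 2)
Evaluating the step-3 result (the overall T(s)) at s = 0 gives T(0) = -1/(-2) = 1/2.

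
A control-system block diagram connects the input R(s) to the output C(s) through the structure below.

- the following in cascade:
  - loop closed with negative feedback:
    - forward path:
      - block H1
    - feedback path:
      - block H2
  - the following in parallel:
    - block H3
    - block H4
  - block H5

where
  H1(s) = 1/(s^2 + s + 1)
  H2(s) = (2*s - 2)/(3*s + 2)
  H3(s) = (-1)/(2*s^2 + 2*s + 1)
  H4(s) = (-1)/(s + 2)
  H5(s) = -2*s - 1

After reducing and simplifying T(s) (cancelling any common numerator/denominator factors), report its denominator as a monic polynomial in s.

First reduce the diagram to T(s).

(1) reduce the feedback loop with forward H1 and return H2; result (3*s + 2)/(3*s^3 + 5*s^2 + 7*s)
(2) parallel reduction of H3, H4; result (-2*s^2 - 3*s - 3)/(2*s^3 + 6*s^2 + 5*s + 2)
(3) multiply [H1/(1+H1*H2)], (H3+H4), H5 (series); result (12*s^4 + 32*s^3 + 43*s^2 + 27*s + 6)/(6*s^6 + 28*s^5 + 59*s^4 + 73*s^3 + 45*s^2 + 14*s)
The result of step 3 is T(s) in lowest terms. Its denominator has leading coefficient 6; dividing the denominator through by 6 makes it monic.

Answer: s^6 + 14*s^5/3 + 59*s^4/6 + 73*s^3/6 + 15*s^2/2 + 7*s/3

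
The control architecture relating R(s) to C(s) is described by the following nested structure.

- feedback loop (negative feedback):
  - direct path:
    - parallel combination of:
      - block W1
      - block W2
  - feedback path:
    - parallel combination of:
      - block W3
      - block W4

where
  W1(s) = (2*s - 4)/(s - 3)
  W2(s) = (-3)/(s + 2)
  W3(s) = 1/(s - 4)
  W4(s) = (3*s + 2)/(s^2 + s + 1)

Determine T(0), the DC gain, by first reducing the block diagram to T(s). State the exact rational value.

First reduce the diagram to T(s).

Step 1. parallel reduction of W1, W2, giving (2*s^2 - 3*s + 1)/(s^2 - s - 6)
Step 2. parallel reduction of W3, W4, giving (4*s^2 - 9*s - 7)/(s^3 - 3*s^2 - 3*s - 4)
Step 3. reduce the feedback loop with forward (W1+W2) and return (W3+W4), giving (2*s^5 - 9*s^4 + 4*s^3 - 2*s^2 + 9*s - 4)/(s^5 + 4*s^4 - 36*s^3 + 34*s^2 + 34*s + 17)
Evaluating the step-3 result (the overall T(s)) at s = 0 gives T(0) = -4/17.

Answer: -4/17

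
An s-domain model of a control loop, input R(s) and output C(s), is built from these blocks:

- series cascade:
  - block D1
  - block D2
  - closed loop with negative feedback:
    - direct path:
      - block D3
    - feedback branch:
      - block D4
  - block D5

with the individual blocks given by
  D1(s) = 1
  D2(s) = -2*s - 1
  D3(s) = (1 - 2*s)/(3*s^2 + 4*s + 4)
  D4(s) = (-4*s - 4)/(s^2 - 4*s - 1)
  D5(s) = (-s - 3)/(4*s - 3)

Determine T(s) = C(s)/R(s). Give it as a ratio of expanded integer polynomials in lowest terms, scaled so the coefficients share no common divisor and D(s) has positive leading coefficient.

[1] apply the feedback formula to D3, D4; result (-2*s^3 + 9*s^2 - 2*s - 1)/(3*s^4 - 8*s^3 - 7*s^2 - 16*s - 8)
[2] reduce the series chain D1, D2, [D3/(1+D3*D4)], D5; the result is T(s) itself (integer coefficients, no common factor, positive leading denominator coefficient)

Hence the answer: (-4*s^5 + 4*s^4 + 53*s^3 + 11*s^2 - 13*s - 3)/(12*s^5 - 41*s^4 - 4*s^3 - 43*s^2 + 16*s + 24)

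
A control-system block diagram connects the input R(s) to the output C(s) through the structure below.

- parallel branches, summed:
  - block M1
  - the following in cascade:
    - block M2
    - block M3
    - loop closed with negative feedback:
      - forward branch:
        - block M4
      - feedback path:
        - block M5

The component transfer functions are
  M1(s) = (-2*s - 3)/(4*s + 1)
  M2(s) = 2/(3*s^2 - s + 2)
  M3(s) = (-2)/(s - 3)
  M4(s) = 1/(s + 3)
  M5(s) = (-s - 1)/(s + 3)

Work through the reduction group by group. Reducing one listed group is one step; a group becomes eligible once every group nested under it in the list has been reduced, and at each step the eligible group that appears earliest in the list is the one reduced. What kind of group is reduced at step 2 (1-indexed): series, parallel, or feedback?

[1] feedback reduction of M4, M5
[2] cascade M2, M3, [M4/(1+M4*M5)]
[3] parallel reduction of M1, (M2*M3*[M4/(1+M4*M5)])
Step 2: series.

Final answer: series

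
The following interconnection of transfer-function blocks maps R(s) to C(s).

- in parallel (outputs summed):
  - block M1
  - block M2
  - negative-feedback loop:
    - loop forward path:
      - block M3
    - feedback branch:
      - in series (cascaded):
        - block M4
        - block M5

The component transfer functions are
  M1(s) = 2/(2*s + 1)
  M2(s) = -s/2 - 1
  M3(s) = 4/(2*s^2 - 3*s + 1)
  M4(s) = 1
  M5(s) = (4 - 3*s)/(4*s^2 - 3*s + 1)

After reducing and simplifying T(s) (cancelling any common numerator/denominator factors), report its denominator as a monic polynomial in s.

Answer: s^5 - 7*s^4/4 + 3*s^3/4 - 21*s^2/16 + s + 17/16

Working:
Step 1 - cascade M4, M5 gives (4 - 3*s)/(4*s^2 - 3*s + 1)
Step 2 - feedback reduction of M3, (M4*M5) gives (16*s^2 - 12*s + 4)/(8*s^4 - 18*s^3 + 15*s^2 - 18*s + 17)
Step 3 - combine M1, M2, [M3/(1+M3*(M4*M5))] in parallel gives (-16*s^6 - 4*s^5 + 76*s^4 - 11*s^3 + 70*s^2 - 129*s + 42)/(32*s^5 - 56*s^4 + 24*s^3 - 42*s^2 + 32*s + 34)
T(s) is the step-3 result (common factors already cancelled). Leading coefficient of the denominator: 32. Divide through by 32 for the monic polynomial.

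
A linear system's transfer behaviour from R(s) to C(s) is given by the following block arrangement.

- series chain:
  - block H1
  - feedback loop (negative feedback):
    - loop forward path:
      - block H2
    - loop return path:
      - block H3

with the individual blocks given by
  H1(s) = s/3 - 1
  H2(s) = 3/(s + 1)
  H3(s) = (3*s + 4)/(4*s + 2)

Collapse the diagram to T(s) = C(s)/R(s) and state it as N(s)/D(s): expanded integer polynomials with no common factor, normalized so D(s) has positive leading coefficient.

The answer is (4*s^2 - 10*s - 6)/(4*s^2 + 15*s + 14).

Reasoning:
Step 1 - collapse the loop (H2 forward, H3 return) = (12*s + 6)/(4*s^2 + 15*s + 14)
Step 2 - series reduction of H1, [H2/(1+H2*H3)]: this yields T(s), and no further normalization is needed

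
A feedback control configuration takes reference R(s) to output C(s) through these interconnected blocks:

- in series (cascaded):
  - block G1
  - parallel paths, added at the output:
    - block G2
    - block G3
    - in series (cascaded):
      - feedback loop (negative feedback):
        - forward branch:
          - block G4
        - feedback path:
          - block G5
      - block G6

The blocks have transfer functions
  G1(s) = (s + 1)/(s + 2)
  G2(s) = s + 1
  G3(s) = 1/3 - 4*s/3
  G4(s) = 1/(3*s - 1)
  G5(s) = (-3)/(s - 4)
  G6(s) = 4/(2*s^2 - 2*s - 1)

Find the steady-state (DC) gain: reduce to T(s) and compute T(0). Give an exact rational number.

Step 1: collapse the loop (G4 forward, G5 return) -> (s - 4)/(3*s^2 - 13*s + 1)
Step 2: series reduction of [G4/(1+G4*G5)], G6 -> (4*s - 16)/(6*s^4 - 32*s^3 + 25*s^2 + 11*s - 1)
Step 3: combine G2, G3, ([G4/(1+G4*G5)]*G6) in parallel -> (-6*s^5 + 56*s^4 - 153*s^3 + 89*s^2 + 57*s - 52)/(18*s^4 - 96*s^3 + 75*s^2 + 33*s - 3)
Step 4: combine G1, (G2+G3+([G4/(1+G4*G5)]*G6)) in series -> (-6*s^6 + 50*s^5 - 97*s^4 - 64*s^3 + 146*s^2 + 5*s - 52)/(18*s^5 - 60*s^4 - 117*s^3 + 183*s^2 + 63*s - 6)
Evaluating the step-4 result (the overall T(s)) at s = 0 gives T(0) = -52/(-6) = 26/3.

Final answer: 26/3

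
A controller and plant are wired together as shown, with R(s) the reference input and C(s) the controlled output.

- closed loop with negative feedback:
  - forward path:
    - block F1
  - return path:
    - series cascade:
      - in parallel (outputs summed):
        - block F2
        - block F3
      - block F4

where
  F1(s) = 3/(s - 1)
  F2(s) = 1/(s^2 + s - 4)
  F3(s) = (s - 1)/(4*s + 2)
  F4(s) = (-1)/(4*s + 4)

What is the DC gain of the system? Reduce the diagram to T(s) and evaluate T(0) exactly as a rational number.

Reducing step by step:

[1] parallel reduction of F2, F3, giving (s^3 - s + 6)/(4*s^3 + 6*s^2 - 14*s - 8)
[2] cascade (F2+F3), F4, giving (-s^3 + s - 6)/(16*s^4 + 40*s^3 - 32*s^2 - 88*s - 32)
[3] feedback reduction of F1, ((F2+F3)*F4), giving (48*s^4 + 120*s^3 - 96*s^2 - 264*s - 96)/(16*s^5 + 24*s^4 - 75*s^3 - 56*s^2 + 59*s + 14)
Step 3 gives the overall T(s). Then T(0) = -96/14 = -48/7.

Answer: -48/7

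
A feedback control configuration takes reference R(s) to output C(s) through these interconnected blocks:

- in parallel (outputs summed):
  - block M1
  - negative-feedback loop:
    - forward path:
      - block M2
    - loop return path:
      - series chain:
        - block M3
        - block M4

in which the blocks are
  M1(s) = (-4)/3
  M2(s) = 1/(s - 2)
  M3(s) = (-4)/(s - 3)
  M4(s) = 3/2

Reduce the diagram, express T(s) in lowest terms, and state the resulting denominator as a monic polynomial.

Answer: s^2 - 5*s

Working:
(1) cascade M3, M4 -> (-6)/(s - 3)
(2) close the feedback loop around M2, (M3*M4) -> (s - 3)/(s^2 - 5*s)
(3) sum the parallel branches M1, [M2/(1+M2*(M3*M4))] -> (-4*s^2 + 23*s - 9)/(3*s^2 - 15*s)
Step 3 gives the fully reduced T(s), with no common factor left to cancel. The denominator's leading coefficient is 3, so divide each of its coefficients by 3 to get the monic form.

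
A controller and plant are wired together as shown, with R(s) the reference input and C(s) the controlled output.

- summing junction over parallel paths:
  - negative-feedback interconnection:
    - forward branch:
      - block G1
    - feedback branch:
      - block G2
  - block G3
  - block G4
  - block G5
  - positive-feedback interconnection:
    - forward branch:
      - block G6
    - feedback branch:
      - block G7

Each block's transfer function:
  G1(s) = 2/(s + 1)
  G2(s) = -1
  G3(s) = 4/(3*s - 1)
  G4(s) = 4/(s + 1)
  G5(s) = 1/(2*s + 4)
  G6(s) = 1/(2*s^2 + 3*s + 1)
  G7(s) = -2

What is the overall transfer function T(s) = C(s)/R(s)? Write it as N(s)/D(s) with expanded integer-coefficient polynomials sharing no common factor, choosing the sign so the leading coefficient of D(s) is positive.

Reducing step by step:

Step 1 - reduce the feedback loop with forward G1 and return G2, giving 2/(s - 1)
Step 2 - apply the feedback formula to G6, G7, giving 1/(2*s^2 + 3*s + 3)
Step 3 - reduce the parallel group [G1/(1+G1*G2)], G3, G4, G5, [G6/(1-G6*G7)]; the result is T(s) itself (integer coefficients, no common factor, positive leading denominator coefficient)

Answer: (94*s^5 + 273*s^4 + 230*s^3 - 196*s - 17)/(12*s^6 + 38*s^5 + 28*s^4 - 20*s^3 - 52*s^2 - 18*s + 12)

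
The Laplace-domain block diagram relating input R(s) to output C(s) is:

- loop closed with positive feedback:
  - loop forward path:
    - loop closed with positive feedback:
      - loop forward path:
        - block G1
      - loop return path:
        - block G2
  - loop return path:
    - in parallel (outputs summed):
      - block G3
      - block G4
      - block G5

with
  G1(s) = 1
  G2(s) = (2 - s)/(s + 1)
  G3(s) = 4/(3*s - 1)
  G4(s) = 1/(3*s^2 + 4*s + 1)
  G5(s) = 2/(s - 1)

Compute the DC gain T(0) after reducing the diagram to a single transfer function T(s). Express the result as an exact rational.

(1) reduce the feedback loop with forward G1 and return G2, giving (s + 1)/(2*s - 1)
(2) parallel reduction of G3, G4, G5, giving (30*s^3 + 25*s^2 - 18*s - 5)/(9*s^4 - 10*s^2 + 1)
(3) close the feedback loop around [G1/(1-G1*G2)], (G3+G4+G5), giving (9*s^4 - 10*s^2 + 1)/(18*s^4 - 57*s^3 - 18*s^2 + 21*s + 4)
Step 3 gives the overall T(s). Then T(0) = 1/4.

Final answer: 1/4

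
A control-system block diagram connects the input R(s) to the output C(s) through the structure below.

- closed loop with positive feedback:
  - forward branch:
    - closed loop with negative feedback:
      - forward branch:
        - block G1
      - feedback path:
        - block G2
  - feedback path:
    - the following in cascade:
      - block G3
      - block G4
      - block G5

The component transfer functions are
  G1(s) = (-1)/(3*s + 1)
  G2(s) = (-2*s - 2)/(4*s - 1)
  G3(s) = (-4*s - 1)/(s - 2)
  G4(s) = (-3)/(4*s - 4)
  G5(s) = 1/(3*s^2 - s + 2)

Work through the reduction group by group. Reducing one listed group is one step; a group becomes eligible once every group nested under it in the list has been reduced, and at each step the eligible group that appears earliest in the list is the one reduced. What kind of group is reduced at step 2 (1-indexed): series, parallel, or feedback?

(1) close the feedback loop around G1, G2
(2) multiply G3, G4, G5 (series)
(3) apply the feedback formula to [G1/(1+G1*G2)], (G3*G4*G5)
The group at step 2 is a series group.

Hence the answer: series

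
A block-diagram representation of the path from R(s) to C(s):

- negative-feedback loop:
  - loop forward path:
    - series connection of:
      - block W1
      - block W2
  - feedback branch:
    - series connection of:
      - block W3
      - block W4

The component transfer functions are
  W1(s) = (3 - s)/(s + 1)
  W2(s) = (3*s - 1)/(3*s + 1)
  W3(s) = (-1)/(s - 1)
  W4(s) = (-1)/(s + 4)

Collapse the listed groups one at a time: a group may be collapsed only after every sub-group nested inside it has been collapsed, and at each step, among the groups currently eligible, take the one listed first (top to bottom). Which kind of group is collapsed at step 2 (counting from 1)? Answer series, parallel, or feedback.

1. series reduction of W1, W2
2. series reduction of W3, W4
3. close the feedback loop around (W1*W2), (W3*W4)
Step 2 collapses a series group.

Hence the answer: series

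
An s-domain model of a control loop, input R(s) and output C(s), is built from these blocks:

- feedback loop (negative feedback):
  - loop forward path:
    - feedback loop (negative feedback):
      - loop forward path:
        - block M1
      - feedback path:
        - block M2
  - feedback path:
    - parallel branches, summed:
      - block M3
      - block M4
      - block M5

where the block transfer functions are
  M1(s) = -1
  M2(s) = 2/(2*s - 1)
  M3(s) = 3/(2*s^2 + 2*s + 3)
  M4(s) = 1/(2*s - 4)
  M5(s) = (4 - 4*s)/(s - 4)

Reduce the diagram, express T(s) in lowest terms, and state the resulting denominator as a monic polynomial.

Answer: s^5 - 17*s^4/5 + 69*s^3/20 - 7*s^2/5 + 131*s/40 - 39/10

Working:
(1) feedback reduction of M1, M2 = (1 - 2*s)/(2*s - 3)
(2) reduce the parallel group M3, M4, M5 = (-16*s^4 + 34*s^3 - 8*s^2 - s - 12)/(4*s^4 - 20*s^3 + 14*s^2 - 4*s + 48)
(3) apply the feedback formula to [M1/(1+M1*M2)], (M3+M4+M5) = (-8*s^5 + 44*s^4 - 48*s^3 + 22*s^2 - 100*s + 48)/(40*s^5 - 136*s^4 + 138*s^3 - 56*s^2 + 131*s - 156)
That last expression is T(s), already simplified. Scaling its denominator by 1/40 (the reciprocal of the leading coefficient) yields the monic denominator.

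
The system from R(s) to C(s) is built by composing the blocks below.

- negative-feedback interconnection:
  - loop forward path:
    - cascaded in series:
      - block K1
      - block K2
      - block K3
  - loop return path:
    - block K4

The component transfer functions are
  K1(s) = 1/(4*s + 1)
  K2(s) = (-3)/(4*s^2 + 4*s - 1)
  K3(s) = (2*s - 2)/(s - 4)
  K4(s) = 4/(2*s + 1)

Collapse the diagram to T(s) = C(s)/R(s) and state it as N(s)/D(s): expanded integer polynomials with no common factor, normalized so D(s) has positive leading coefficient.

[1] multiply K1, K2, K3 (series) gives (6 - 6*s)/(16*s^4 - 44*s^3 - 80*s^2 - s + 4)
[2] feedback reduction of (K1*K2*K3), K4: this yields T(s), and no further normalization is needed

Hence the answer: (-12*s^2 + 6*s + 6)/(32*s^5 - 72*s^4 - 204*s^3 - 82*s^2 - 17*s + 28)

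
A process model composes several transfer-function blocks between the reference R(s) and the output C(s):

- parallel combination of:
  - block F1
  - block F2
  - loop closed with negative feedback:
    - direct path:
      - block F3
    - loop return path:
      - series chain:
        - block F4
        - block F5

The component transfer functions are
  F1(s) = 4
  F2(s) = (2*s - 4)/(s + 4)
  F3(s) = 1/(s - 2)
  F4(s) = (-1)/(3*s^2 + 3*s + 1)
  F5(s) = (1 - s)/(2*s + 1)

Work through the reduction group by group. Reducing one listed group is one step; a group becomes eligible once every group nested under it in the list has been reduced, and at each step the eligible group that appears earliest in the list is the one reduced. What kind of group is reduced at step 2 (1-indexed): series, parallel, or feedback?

Step 1 - combine F4, F5 in series
Step 2 - collapse the loop (F3 forward, (F4*F5) return)
Step 3 - combine F1, F2, [F3/(1+F3*(F4*F5))] in parallel
The group at step 2 is a feedback group.

Final answer: feedback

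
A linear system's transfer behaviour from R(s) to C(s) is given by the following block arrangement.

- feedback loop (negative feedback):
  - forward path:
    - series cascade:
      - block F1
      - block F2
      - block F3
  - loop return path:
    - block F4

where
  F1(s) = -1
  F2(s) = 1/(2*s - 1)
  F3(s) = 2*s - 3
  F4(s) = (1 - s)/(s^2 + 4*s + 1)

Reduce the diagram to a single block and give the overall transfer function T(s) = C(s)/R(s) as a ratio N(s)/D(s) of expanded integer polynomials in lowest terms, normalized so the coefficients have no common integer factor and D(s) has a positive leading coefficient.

[1] cascade F1, F2, F3; result (3 - 2*s)/(2*s - 1)
[2] feedback reduction of (F1*F2*F3), F4 - this is the overall T(s), already in the required normalized form

Final answer: (-2*s^3 - 5*s^2 + 10*s + 3)/(2*s^3 + 9*s^2 - 7*s + 2)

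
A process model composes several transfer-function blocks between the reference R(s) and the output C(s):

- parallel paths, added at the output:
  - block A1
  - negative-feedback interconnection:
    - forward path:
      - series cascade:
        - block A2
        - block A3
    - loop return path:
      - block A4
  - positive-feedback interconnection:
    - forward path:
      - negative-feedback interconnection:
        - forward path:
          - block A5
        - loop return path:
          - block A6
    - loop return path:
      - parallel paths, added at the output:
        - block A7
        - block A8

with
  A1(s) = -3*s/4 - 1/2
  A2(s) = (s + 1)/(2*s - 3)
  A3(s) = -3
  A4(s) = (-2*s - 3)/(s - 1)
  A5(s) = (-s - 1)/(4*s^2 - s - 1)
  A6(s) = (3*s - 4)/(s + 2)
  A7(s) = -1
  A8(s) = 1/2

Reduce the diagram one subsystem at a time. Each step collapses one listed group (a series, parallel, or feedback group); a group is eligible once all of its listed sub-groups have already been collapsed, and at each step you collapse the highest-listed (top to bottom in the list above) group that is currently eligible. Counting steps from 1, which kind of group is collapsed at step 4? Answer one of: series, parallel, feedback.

Answer: parallel

Working:
1. reduce the series chain A2, A3
2. apply the feedback formula to (A2*A3), A4
3. reduce the feedback loop with forward A5 and return A6
4. add A7, A8 (parallel)
5. close the feedback loop around [A5/(1+A5*A6)], (A7+A8)
6. add A1, [(A2*A3)/(1+(A2*A3)*A4)], [[A5/(1+A5*A6)]/(1-[A5/(1+A5*A6)]*(A7+A8))] (parallel)
At step 4 the group reduced is parallel.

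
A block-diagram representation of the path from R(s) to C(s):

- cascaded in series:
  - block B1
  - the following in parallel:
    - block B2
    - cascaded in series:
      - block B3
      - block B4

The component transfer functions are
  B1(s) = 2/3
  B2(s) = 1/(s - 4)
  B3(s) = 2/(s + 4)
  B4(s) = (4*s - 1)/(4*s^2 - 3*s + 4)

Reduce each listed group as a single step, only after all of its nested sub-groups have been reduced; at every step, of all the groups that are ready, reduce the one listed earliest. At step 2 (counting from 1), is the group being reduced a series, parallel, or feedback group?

1. reduce the series chain B3, B4
2. add B2, (B3*B4) (parallel)
3. series reduction of B1, (B2+(B3*B4))
Step 2: parallel.

Hence the answer: parallel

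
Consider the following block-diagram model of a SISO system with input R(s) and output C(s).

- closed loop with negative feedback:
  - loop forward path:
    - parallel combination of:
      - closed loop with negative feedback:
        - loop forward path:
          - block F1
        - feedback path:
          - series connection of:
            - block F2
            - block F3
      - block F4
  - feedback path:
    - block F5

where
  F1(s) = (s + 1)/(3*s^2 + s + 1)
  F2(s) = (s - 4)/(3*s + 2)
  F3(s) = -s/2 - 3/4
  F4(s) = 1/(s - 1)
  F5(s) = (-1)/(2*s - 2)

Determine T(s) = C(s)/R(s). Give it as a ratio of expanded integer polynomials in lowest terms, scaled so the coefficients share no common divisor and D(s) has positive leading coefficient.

First reduce the diagram to T(s).

1. multiply F2, F3 (series); result (-2*s^2 + 5*s + 12)/(12*s + 8)
2. collapse the loop (F1 forward, (F2*F3) return); result (12*s^2 + 20*s + 8)/(34*s^3 + 39*s^2 + 37*s + 20)
3. reduce the parallel group [F1/(1+F1*(F2*F3))], F4; result (46*s^3 + 47*s^2 + 25*s + 12)/(34*s^4 + 5*s^3 - 2*s^2 - 17*s - 20)
4. reduce the feedback loop with forward ([F1/(1+F1*(F2*F3))]+F4) and return F5, giving the overall T(s)

Answer: (92*s^4 + 2*s^3 - 44*s^2 - 26*s - 24)/(68*s^5 - 58*s^4 - 60*s^3 - 77*s^2 - 31*s + 28)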